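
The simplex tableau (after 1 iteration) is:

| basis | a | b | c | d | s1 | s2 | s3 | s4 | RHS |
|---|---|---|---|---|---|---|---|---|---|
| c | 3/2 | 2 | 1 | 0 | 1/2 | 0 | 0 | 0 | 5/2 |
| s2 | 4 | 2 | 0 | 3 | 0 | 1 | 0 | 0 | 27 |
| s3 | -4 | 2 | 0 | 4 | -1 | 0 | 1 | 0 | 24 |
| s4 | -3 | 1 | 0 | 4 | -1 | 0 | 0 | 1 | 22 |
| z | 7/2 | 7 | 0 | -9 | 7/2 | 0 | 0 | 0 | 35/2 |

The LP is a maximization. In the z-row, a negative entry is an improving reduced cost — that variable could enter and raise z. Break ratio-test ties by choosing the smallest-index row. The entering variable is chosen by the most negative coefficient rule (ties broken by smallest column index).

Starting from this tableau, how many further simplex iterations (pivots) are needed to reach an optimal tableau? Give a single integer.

2

pivot: d in, s4 out → z = 67
pivot: a in, c out → z = 869/12
No improving column remains; optimal.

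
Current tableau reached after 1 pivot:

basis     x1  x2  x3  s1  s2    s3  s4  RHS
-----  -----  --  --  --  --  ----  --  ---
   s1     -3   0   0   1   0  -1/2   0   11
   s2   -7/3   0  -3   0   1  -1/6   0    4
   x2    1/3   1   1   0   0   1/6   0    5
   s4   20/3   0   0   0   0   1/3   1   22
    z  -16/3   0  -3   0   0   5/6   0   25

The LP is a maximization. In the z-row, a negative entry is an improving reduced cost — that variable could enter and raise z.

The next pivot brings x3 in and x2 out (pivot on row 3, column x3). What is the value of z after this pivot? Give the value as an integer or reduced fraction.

Minimum ratio for x3: 5/1 = 5.
z changes by −(z-row coeff of x3)·ratio = −(-3)·5 = 15.
New z = 25 + 15 = 40.

40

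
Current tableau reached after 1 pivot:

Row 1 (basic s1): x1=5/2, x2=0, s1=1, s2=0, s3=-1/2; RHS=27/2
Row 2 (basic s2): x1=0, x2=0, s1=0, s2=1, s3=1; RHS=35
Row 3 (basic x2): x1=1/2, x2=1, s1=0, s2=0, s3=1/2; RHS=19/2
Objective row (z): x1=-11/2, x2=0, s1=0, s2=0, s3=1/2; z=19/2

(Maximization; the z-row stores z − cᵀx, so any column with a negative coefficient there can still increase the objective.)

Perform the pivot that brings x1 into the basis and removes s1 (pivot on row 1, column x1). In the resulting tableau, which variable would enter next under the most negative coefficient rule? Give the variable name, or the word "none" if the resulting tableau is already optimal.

s3

Pivot element 5/2. New z-row = old z-row − (-11/2)·(row 1/(5/2)).
Updated z-row coefficients: x1: 0, x2: 0, s1: 11/5, s2: 0, s3: -3/5.
The most negative is -3/5 in column s3, so s3 would enter next.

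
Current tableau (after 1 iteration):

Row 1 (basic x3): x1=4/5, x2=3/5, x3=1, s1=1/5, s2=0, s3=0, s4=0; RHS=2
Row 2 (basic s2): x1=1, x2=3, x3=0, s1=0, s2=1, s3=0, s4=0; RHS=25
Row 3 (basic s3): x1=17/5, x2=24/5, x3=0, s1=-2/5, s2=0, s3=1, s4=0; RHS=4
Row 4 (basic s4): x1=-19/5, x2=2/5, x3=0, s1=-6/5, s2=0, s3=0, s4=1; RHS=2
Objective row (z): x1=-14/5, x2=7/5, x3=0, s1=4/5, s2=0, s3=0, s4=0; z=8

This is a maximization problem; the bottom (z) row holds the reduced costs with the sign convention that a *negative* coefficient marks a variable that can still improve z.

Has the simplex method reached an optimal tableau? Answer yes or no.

Column x1 has objective-row coefficient -14/5, which is negative; an improving pivot exists, so not yet optimal.

no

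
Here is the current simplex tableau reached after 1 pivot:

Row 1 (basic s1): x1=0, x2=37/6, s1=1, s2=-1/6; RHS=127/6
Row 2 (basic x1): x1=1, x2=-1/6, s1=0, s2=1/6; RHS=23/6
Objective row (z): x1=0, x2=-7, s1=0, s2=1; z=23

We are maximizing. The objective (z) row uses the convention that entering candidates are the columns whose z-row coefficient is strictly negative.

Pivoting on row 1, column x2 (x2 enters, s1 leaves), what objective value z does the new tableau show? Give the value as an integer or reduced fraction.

1740/37

Minimum ratio for x2: (127/6)/(37/6) = 127/37.
z changes by −(z-row coeff of x2)·ratio = −(-7)·(127/37) = 889/37.
New z = 23 + (889/37) = 1740/37.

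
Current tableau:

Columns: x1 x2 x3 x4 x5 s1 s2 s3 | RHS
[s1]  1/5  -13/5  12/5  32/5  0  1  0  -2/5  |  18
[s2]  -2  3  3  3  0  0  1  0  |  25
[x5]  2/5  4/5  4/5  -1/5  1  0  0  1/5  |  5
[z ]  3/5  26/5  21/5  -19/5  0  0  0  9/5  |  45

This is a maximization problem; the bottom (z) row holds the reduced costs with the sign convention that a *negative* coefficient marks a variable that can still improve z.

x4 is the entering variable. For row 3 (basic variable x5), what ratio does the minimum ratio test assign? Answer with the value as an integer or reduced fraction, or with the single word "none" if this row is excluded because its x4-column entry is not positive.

none

The x4 entry in row 3 is -1/5 ≤ 0, so this row gives no ratio.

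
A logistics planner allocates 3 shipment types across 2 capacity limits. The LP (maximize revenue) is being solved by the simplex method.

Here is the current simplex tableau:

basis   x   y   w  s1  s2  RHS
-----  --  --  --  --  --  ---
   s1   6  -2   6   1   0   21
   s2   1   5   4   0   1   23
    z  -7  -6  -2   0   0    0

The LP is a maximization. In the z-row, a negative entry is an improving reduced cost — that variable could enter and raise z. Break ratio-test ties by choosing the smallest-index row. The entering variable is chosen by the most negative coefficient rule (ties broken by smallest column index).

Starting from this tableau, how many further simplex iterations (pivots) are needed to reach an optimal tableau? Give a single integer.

2

pivot: x in, s1 out → z = 49/2
pivot: y in, s2 out → z = 1759/32
No improving column remains; optimal.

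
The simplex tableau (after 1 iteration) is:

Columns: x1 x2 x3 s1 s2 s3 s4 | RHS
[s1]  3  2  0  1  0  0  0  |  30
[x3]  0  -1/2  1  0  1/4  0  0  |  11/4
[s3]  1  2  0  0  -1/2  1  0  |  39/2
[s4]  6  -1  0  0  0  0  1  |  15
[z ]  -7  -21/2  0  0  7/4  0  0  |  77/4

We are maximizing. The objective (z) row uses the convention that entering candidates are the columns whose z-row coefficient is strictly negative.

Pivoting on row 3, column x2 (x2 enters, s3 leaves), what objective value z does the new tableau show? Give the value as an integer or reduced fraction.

973/8

Minimum ratio for x2: (39/2)/2 = 39/4.
z changes by −(z-row coeff of x2)·ratio = −(-21/2)·(39/4) = 819/8.
New z = 77/4 + (819/8) = 973/8.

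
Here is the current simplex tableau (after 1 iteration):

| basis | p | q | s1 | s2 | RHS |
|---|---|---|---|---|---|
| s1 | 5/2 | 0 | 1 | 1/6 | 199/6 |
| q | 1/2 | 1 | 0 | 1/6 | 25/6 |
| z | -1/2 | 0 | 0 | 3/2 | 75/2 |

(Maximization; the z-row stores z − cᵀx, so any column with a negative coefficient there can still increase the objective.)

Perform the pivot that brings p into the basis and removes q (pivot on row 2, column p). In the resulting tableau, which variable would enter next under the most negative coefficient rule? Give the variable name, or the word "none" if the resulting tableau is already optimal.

none

Pivot element 1/2. New z-row = old z-row − (-1/2)·(row 2/(1/2)).
Updated z-row coefficients: p: 0, q: 1, s1: 0, s2: 5/3.
No coefficient is strictly negative; the tableau after this pivot is optimal.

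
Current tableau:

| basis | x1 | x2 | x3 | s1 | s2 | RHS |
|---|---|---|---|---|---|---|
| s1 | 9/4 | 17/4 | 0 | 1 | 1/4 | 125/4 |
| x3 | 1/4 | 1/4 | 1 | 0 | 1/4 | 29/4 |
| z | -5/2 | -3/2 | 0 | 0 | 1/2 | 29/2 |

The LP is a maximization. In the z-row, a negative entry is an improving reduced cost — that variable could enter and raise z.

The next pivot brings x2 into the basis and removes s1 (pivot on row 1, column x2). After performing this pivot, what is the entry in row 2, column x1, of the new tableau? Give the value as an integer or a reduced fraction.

Pivot element is row 1, column x2: 17/4.
Normalize row 1: new (row 1, x1) = (9/4)/(17/4) = 9/17.
row 2 ← row 2 − (1/4)·(new row 1): 1/4 − (1/4)·(9/17) = 2/17.

2/17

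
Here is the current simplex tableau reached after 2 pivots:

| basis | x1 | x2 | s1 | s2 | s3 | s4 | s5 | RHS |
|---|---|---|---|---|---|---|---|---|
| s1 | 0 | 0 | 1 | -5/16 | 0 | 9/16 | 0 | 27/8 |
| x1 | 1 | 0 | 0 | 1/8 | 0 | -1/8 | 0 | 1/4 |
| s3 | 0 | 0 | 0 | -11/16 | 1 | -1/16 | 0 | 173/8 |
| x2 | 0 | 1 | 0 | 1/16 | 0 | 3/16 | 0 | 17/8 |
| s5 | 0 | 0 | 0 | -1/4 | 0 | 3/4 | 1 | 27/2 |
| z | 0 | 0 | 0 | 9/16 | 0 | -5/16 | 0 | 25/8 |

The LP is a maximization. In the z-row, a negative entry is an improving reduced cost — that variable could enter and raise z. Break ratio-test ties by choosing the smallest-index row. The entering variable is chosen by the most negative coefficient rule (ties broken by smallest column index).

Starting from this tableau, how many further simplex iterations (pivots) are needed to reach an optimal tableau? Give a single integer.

1

pivot: s4 in, s1 out → z = 5
No improving column remains; optimal.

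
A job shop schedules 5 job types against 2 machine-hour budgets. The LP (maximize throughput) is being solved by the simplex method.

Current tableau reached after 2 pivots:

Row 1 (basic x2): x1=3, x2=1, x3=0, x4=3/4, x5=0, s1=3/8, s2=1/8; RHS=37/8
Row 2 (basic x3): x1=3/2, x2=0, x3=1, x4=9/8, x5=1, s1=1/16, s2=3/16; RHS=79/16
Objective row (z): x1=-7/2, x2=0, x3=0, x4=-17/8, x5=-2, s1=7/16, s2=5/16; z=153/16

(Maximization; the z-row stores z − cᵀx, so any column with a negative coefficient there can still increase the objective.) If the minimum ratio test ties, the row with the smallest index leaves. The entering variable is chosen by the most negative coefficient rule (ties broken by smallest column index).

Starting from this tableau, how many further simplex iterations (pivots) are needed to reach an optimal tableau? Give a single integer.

pivot: x1 in, x2 out → z = 359/24
pivot: x5 in, x3 out → z = 485/24
No improving column remains; optimal.

2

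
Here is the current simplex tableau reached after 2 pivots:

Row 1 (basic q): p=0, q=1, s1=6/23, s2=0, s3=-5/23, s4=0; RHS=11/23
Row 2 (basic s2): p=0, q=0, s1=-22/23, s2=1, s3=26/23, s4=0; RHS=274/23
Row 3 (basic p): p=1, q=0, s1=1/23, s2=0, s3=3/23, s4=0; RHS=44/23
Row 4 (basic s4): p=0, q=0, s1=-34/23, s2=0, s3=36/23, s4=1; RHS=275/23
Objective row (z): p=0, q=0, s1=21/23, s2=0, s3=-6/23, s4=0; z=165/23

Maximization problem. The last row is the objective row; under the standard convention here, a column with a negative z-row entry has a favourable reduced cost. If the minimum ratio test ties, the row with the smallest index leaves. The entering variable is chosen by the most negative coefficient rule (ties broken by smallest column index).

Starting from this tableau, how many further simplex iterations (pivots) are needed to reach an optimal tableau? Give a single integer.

1

pivot: s3 in, s4 out → z = 55/6
No improving column remains; optimal.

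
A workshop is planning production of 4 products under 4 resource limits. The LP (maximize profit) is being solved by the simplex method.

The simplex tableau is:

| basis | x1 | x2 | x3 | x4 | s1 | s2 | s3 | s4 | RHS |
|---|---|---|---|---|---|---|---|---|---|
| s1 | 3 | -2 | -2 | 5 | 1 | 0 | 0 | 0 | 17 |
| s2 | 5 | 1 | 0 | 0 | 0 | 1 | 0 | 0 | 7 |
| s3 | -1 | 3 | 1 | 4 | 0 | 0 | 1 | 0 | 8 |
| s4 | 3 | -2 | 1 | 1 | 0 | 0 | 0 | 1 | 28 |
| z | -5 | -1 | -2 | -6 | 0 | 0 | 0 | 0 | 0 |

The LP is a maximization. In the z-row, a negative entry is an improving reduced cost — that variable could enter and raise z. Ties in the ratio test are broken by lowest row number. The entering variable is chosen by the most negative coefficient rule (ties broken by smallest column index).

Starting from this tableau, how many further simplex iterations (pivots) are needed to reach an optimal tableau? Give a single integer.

3

pivot: x4 in, s3 out → z = 12
pivot: x1 in, s2 out → z = 211/10
pivot: x3 in, x4 out → z = 129/5
No improving column remains; optimal.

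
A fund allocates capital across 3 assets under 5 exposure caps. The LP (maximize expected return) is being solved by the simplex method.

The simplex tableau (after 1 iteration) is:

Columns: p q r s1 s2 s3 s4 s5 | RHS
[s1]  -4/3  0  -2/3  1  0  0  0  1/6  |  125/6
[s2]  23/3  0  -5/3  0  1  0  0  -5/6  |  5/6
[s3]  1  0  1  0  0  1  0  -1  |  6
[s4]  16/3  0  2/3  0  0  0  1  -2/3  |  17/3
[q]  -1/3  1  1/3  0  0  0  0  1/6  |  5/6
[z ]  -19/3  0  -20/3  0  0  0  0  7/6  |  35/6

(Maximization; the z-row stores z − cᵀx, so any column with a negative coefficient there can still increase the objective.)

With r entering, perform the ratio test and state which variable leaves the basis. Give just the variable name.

Ratios: row 1 (s1): entry -2/3 ≤ 0, skip; row 2 (s2): entry -5/3 ≤ 0, skip; row 3 (s3): 6/1 = 6; row 4 (s4): (17/3)/(2/3) = 17/2; row 5 (q): (5/6)/(1/3) = 5/2.
Minimum ratio 5/2 is in the q row, so q leaves.

q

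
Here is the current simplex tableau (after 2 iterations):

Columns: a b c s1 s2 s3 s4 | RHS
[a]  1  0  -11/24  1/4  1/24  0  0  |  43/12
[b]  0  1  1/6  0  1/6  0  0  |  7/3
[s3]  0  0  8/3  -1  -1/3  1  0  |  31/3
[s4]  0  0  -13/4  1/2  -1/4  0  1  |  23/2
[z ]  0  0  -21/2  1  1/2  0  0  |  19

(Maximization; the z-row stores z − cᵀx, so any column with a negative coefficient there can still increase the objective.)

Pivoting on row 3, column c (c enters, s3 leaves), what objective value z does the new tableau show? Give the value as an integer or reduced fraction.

Minimum ratio for c: (31/3)/(8/3) = 31/8.
z changes by −(z-row coeff of c)·ratio = −(-21/2)·(31/8) = 651/16.
New z = 19 + (651/16) = 955/16.

955/16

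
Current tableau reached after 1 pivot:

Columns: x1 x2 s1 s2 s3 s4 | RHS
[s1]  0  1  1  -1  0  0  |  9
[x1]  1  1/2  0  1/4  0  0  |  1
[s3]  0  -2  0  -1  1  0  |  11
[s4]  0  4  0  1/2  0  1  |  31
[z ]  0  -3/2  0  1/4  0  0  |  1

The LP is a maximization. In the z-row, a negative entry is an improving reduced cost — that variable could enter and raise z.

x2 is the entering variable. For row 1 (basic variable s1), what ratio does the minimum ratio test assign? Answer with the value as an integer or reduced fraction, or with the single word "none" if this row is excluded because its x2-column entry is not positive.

Ratio = RHS / (x2 entry) = 9 / 1 = 9.

9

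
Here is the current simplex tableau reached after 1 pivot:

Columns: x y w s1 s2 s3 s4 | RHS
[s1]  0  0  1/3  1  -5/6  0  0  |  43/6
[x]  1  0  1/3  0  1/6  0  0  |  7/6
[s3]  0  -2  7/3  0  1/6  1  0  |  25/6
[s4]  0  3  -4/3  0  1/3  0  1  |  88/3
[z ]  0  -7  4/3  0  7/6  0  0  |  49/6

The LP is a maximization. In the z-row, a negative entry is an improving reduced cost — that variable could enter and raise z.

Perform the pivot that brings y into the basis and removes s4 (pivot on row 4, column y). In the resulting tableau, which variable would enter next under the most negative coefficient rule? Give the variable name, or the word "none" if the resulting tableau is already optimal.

Pivot element 3. New z-row = old z-row − (-7)·(row 4/3).
Updated z-row coefficients: x: 0, y: 0, w: -16/9, s1: 0, s2: 35/18, s3: 0, s4: 7/3.
The most negative is -16/9 in column w, so w would enter next.

w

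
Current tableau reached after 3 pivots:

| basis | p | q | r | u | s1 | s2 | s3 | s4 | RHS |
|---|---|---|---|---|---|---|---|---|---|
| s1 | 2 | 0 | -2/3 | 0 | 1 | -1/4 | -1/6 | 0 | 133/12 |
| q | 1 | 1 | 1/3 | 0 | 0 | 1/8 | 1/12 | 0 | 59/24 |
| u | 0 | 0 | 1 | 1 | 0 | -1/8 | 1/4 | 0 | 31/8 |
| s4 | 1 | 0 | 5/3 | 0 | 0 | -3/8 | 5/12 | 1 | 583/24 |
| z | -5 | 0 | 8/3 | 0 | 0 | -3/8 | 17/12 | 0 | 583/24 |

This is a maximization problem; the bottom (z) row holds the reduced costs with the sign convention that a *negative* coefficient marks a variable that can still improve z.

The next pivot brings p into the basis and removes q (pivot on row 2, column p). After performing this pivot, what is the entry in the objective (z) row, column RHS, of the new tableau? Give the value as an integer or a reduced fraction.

439/12

Pivot element is row 2, column p: 1.
Normalize row 2: new (row 2, RHS) = (59/24)/1 = 59/24.
z-row ← z-row − (-5)·(new row 2): 583/24 − (-5)·(59/24) = 439/12.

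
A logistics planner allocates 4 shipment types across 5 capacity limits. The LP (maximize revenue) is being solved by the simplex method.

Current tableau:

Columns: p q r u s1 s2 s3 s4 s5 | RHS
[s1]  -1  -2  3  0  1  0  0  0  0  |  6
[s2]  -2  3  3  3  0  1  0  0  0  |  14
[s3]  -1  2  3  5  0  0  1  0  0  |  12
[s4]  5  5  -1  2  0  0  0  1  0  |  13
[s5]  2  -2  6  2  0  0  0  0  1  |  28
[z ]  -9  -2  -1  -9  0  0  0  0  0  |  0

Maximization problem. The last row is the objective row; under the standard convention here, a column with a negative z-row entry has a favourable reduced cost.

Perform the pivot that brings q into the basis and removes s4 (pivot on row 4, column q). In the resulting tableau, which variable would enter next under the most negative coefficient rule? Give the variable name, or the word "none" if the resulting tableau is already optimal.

Pivot element 5. New z-row = old z-row − (-2)·(row 4/5).
Updated z-row coefficients: p: -7, q: 0, r: -7/5, u: -41/5, s1: 0, s2: 0, s3: 0, s4: 2/5, s5: 0.
The most negative is -41/5 in column u, so u would enter next.

u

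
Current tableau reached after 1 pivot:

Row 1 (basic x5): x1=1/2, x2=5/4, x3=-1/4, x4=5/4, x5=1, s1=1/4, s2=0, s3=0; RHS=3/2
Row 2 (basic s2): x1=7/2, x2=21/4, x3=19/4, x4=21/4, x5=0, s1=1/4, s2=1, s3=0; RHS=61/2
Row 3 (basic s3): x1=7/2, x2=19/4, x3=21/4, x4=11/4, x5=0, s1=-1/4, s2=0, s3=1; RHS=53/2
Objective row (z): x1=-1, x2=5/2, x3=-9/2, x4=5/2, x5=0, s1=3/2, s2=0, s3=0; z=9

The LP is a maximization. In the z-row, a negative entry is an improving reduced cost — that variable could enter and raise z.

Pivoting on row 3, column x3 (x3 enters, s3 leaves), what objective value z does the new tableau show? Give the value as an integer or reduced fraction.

Minimum ratio for x3: (53/2)/(21/4) = 106/21.
z changes by −(z-row coeff of x3)·ratio = −(-9/2)·(106/21) = 159/7.
New z = 9 + (159/7) = 222/7.

222/7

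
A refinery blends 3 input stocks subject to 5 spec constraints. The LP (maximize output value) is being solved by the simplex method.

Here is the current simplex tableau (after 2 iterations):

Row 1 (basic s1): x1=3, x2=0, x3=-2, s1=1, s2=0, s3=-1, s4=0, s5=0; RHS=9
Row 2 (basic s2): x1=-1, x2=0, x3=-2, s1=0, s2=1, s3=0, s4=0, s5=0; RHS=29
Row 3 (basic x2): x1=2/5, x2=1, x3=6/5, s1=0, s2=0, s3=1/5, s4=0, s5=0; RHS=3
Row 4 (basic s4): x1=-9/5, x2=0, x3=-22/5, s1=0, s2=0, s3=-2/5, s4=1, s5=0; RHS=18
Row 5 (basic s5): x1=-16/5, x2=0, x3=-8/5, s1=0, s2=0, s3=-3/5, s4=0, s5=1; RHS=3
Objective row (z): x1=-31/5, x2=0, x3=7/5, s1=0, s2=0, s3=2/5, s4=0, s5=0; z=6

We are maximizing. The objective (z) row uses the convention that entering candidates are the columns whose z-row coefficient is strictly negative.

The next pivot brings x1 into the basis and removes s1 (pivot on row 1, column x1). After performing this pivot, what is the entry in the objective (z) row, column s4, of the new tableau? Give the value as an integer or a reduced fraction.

0

Pivot element is row 1, column x1: 3.
Normalize row 1: new (row 1, s4) = 0/3 = 0.
z-row ← z-row − (-31/5)·(new row 1): 0 − (-31/5)·0 = 0.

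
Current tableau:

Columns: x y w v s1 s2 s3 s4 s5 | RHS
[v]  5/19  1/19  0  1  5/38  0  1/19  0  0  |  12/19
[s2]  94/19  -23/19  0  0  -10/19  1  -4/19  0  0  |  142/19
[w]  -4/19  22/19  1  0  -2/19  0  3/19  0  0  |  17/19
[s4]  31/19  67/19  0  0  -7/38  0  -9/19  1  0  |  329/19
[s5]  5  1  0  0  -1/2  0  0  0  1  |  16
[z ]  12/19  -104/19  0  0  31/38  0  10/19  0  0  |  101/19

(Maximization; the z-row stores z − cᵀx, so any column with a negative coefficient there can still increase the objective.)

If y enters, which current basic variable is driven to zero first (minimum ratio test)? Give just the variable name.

w

Ratios: row 1 (v): (12/19)/(1/19) = 12; row 2 (s2): entry -23/19 ≤ 0, skip; row 3 (w): (17/19)/(22/19) = 17/22; row 4 (s4): (329/19)/(67/19) = 329/67; row 5 (s5): 16/1 = 16.
Minimum ratio 17/22 is in the w row, so w leaves.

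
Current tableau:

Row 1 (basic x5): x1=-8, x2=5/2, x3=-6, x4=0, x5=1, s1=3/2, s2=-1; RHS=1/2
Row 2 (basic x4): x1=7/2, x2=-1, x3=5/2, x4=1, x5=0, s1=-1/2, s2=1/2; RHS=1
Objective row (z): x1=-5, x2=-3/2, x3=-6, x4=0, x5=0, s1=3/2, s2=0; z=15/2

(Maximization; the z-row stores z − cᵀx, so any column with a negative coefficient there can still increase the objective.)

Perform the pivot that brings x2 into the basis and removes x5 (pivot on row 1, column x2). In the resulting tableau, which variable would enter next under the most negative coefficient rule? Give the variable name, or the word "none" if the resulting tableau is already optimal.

x1

Pivot element 5/2. New z-row = old z-row − (-3/2)·(row 1/(5/2)).
Updated z-row coefficients: x1: -49/5, x2: 0, x3: -48/5, x4: 0, x5: 3/5, s1: 12/5, s2: -3/5.
The most negative is -49/5 in column x1, so x1 would enter next.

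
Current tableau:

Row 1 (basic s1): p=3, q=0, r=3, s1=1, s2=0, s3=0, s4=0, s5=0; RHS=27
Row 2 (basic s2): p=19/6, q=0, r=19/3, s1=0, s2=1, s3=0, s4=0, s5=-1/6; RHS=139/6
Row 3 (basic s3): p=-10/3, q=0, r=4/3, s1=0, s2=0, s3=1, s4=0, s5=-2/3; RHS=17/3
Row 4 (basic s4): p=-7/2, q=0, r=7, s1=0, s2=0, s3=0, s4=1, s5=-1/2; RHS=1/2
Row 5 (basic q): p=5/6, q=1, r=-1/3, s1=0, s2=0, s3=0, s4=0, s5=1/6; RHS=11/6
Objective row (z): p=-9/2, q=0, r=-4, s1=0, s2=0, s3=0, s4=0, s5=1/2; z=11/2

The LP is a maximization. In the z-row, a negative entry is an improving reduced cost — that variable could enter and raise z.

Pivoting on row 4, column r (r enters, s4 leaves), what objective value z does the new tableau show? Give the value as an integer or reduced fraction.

Minimum ratio for r: (1/2)/7 = 1/14.
z changes by −(z-row coeff of r)·ratio = −(-4)·(1/14) = 2/7.
New z = 11/2 + (2/7) = 81/14.

81/14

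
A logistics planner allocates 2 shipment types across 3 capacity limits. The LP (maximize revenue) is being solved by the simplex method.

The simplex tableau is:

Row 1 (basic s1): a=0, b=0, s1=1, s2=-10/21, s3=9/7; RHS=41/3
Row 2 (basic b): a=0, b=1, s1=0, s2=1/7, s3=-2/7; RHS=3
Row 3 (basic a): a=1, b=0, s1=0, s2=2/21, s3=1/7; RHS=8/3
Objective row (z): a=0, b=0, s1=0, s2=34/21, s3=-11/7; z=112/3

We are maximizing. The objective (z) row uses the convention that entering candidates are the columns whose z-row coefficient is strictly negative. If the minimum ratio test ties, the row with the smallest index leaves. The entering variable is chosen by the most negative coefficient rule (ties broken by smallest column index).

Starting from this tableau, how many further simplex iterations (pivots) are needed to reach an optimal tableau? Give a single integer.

1

pivot: s3 in, s1 out → z = 1459/27
No improving column remains; optimal.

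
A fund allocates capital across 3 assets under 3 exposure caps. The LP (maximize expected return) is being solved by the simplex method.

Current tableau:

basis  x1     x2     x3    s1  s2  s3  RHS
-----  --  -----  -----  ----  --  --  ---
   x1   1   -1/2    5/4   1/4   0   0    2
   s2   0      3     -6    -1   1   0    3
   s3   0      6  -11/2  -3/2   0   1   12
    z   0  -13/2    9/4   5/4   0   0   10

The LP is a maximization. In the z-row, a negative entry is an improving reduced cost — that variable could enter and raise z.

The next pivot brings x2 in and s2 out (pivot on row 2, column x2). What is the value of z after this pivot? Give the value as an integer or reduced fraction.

33/2

Minimum ratio for x2: 3/3 = 1.
z changes by −(z-row coeff of x2)·ratio = −(-13/2)·1 = 13/2.
New z = 10 + (13/2) = 33/2.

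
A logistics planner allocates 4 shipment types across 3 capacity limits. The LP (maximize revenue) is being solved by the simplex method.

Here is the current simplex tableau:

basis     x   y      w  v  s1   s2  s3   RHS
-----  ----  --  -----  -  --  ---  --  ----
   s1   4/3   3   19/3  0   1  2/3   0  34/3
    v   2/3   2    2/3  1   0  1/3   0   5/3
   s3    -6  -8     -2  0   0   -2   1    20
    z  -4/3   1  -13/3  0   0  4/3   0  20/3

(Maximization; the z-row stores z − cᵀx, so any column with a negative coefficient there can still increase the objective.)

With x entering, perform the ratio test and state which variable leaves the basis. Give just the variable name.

v

Ratios: row 1 (s1): (34/3)/(4/3) = 17/2; row 2 (v): (5/3)/(2/3) = 5/2; row 3 (s3): entry -6 ≤ 0, skip.
Minimum ratio 5/2 is in the v row, so v leaves.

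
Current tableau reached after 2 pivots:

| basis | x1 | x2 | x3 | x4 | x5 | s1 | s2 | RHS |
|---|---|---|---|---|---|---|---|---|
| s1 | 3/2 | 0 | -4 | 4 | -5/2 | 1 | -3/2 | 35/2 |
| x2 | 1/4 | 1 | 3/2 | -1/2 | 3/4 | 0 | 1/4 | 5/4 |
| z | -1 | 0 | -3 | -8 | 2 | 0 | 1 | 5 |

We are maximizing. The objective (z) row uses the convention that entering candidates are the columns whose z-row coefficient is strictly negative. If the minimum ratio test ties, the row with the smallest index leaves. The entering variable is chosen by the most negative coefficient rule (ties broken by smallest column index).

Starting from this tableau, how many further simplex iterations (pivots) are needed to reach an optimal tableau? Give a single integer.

3

pivot: x4 in, s1 out → z = 40
pivot: x3 in, x2 out → z = 1245/16
pivot: s2 in, x3 out → z = 150
No improving column remains; optimal.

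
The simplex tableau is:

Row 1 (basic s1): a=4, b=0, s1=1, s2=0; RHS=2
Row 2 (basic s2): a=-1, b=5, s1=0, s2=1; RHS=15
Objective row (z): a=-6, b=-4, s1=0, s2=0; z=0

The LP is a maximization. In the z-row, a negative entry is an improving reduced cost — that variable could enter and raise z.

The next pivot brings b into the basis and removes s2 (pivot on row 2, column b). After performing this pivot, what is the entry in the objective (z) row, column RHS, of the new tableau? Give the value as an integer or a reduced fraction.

12

Pivot element is row 2, column b: 5.
Normalize row 2: new (row 2, RHS) = 15/5 = 3.
z-row ← z-row − (-4)·(new row 2): 0 − (-4)·3 = 12.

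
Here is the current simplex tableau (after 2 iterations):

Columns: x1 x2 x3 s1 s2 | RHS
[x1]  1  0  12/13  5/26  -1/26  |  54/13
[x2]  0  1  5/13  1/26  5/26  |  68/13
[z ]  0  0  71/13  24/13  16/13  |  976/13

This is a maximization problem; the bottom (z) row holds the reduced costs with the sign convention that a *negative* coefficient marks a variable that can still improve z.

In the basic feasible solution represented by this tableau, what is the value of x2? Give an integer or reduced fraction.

x2 is basic (row 2); its value is the RHS of that row: 68/13.

68/13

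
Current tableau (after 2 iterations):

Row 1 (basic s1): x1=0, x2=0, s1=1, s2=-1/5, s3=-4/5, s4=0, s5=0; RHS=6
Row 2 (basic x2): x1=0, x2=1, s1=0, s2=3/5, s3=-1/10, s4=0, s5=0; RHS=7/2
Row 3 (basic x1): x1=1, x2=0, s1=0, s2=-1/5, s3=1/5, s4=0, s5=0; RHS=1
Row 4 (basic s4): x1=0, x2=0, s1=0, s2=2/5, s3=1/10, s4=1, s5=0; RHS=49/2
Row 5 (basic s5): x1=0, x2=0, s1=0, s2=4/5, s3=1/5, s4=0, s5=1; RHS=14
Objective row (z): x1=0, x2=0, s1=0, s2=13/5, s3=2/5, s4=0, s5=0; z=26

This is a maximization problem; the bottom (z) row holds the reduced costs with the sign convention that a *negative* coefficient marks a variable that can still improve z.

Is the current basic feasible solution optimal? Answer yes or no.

yes

No objective-row coefficient is strictly negative, so no entering variable exists; the tableau is optimal.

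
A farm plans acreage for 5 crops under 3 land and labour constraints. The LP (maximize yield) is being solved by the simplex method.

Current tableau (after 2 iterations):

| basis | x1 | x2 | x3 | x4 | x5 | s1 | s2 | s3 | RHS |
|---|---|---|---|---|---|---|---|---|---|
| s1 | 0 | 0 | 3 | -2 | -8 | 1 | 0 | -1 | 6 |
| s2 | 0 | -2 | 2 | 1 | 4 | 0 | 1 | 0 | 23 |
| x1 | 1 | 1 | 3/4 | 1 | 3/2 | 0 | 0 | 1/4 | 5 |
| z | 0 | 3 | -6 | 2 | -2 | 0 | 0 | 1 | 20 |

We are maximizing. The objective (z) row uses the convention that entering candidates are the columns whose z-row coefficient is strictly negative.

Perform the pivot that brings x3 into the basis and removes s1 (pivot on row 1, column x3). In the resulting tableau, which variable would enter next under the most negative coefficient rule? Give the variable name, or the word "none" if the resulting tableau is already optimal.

x5

Pivot element 3. New z-row = old z-row − (-6)·(row 1/3).
Updated z-row coefficients: x1: 0, x2: 3, x3: 0, x4: -2, x5: -18, s1: 2, s2: 0, s3: -1.
The most negative is -18 in column x5, so x5 would enter next.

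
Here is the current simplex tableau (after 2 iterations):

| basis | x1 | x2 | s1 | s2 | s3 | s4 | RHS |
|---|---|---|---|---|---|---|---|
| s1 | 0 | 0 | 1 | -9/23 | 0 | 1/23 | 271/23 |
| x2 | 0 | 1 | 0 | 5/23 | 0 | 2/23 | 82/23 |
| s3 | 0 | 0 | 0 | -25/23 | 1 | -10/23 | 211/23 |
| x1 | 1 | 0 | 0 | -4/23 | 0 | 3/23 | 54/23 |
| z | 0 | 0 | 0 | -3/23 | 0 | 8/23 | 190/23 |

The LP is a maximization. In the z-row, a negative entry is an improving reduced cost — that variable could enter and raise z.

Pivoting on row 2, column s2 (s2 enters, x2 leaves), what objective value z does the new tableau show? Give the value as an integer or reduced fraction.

Minimum ratio for s2: (82/23)/(5/23) = 82/5.
z changes by −(z-row coeff of s2)·ratio = −(-3/23)·(82/5) = 246/115.
New z = 190/23 + (246/115) = 52/5.

52/5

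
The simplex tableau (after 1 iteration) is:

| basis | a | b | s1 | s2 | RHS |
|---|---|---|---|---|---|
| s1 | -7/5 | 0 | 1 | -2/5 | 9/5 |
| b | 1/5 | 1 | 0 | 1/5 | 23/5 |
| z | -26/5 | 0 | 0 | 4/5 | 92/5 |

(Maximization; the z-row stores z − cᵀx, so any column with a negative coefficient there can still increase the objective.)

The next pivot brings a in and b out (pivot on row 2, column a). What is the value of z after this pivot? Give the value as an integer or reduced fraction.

Minimum ratio for a: (23/5)/(1/5) = 23.
z changes by −(z-row coeff of a)·ratio = −(-26/5)·23 = 598/5.
New z = 92/5 + (598/5) = 138.

138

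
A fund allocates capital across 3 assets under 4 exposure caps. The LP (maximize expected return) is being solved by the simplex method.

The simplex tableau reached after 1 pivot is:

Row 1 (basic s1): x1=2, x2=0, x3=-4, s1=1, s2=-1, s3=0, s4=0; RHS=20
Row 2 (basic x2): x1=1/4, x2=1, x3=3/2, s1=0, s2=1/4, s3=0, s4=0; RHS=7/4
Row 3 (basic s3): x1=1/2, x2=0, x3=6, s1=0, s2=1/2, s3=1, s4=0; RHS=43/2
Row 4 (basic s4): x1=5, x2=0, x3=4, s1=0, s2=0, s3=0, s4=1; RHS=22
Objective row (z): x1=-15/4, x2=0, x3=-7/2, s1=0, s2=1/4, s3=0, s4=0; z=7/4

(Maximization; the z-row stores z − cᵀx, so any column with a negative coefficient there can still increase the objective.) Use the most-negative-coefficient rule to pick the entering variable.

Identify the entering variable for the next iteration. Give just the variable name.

Objective-row coefficients: x1: -15/4, x2: 0, x3: -7/2, s1: 0, s2: 1/4, s3: 0, s4: 0.
The most negative is -15/4 in column x1, so x1 enters.

x1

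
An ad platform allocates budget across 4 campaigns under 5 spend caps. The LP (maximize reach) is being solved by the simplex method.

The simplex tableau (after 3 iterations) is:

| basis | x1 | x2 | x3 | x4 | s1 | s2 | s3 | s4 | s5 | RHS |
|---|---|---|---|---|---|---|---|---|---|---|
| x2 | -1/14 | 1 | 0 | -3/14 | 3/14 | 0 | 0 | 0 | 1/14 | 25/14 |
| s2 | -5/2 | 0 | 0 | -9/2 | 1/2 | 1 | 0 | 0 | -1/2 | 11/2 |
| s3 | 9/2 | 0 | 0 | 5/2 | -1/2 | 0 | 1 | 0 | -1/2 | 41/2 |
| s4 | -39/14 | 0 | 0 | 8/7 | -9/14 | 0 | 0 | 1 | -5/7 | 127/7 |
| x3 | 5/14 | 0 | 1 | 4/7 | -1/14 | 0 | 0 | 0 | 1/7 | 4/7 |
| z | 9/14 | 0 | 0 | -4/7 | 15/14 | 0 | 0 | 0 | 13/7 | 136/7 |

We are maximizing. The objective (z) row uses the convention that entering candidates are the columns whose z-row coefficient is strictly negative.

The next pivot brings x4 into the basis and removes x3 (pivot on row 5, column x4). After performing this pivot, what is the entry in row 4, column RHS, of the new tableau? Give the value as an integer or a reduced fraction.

Pivot element is row 5, column x4: 4/7.
Normalize row 5: new (row 5, RHS) = (4/7)/(4/7) = 1.
row 4 ← row 4 − (8/7)·(new row 5): 127/7 − (8/7)·1 = 17.

17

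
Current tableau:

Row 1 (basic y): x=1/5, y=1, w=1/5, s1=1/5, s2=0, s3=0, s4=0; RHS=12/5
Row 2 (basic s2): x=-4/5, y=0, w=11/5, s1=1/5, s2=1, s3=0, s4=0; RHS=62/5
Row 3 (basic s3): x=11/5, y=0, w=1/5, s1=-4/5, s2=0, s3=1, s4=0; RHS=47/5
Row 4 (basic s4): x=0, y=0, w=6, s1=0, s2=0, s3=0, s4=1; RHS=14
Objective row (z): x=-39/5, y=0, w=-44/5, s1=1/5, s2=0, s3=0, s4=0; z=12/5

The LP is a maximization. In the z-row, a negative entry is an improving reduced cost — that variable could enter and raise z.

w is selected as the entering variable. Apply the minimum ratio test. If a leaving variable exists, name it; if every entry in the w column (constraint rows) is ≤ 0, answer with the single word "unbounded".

Ratios: row 1 (y): (12/5)/(1/5) = 12; row 2 (s2): (62/5)/(11/5) = 62/11; row 3 (s3): (47/5)/(1/5) = 47; row 4 (s4): 14/6 = 7/3.
Minimum ratio is in the s4 row, so s4 leaves.

s4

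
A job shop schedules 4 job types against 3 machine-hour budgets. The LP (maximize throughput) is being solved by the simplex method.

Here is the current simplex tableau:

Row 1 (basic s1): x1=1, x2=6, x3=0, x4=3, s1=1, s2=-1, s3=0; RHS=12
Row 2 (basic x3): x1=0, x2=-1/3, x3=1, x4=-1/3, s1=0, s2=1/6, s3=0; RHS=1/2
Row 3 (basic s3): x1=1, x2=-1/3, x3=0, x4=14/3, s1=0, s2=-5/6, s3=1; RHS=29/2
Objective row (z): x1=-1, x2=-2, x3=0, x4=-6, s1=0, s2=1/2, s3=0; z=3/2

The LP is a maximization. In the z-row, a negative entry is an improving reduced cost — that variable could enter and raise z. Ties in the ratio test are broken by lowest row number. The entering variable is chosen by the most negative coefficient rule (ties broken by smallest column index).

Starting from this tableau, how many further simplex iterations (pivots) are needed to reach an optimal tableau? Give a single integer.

3

pivot: x4 in, s3 out → z = 141/7
pivot: x2 in, s1 out → z = 1229/58
pivot: s2 in, x3 out → z = 37
No improving column remains; optimal.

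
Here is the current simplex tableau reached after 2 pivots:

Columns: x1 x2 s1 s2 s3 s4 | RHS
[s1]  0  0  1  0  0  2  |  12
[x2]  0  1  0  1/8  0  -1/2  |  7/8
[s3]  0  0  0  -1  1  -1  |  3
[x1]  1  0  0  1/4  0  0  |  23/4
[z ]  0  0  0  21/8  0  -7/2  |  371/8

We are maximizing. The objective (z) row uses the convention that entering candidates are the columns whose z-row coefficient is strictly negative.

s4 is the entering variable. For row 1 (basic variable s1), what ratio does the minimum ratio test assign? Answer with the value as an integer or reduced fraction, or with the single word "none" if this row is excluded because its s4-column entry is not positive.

6

Ratio = RHS / (s4 entry) = 12 / 2 = 6.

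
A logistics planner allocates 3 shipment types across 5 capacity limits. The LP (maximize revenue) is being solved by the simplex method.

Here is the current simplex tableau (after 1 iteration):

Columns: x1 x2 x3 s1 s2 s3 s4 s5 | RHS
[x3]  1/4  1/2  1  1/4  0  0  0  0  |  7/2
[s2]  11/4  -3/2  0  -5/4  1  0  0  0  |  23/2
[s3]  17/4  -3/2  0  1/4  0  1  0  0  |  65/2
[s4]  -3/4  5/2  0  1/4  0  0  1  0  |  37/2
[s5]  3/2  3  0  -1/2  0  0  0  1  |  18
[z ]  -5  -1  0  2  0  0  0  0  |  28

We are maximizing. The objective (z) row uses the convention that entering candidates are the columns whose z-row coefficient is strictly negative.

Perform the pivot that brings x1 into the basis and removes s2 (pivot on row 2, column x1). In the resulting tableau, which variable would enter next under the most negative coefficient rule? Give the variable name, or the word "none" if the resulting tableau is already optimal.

x2

Pivot element 11/4. New z-row = old z-row − (-5)·(row 2/(11/4)).
Updated z-row coefficients: x1: 0, x2: -41/11, x3: 0, s1: -3/11, s2: 20/11, s3: 0, s4: 0, s5: 0.
The most negative is -41/11 in column x2, so x2 would enter next.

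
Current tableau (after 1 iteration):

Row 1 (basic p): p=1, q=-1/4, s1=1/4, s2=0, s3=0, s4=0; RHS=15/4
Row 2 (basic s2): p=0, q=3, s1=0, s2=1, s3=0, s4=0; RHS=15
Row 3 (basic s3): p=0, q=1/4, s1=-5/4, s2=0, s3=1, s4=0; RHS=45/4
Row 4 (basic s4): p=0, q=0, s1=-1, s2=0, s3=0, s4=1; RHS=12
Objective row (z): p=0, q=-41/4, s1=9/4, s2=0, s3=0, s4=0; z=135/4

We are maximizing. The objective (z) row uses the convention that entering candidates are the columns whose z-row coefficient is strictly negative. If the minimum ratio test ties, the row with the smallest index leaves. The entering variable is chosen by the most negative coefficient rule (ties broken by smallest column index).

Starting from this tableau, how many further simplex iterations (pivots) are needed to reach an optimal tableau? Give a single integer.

pivot: q in, s2 out → z = 85
No improving column remains; optimal.

1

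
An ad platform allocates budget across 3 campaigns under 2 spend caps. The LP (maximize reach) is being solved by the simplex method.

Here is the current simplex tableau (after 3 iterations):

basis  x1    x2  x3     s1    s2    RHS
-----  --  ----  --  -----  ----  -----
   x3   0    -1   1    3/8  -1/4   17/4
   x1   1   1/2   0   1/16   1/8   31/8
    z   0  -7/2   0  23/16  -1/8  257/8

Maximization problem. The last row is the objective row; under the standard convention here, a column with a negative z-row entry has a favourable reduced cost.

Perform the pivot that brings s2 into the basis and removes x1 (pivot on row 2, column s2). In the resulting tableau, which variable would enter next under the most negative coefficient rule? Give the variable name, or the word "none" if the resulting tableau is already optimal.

Pivot element 1/8. New z-row = old z-row − (-1/8)·(row 2/(1/8)).
Updated z-row coefficients: x1: 1, x2: -3, x3: 0, s1: 3/2, s2: 0.
The most negative is -3 in column x2, so x2 would enter next.

x2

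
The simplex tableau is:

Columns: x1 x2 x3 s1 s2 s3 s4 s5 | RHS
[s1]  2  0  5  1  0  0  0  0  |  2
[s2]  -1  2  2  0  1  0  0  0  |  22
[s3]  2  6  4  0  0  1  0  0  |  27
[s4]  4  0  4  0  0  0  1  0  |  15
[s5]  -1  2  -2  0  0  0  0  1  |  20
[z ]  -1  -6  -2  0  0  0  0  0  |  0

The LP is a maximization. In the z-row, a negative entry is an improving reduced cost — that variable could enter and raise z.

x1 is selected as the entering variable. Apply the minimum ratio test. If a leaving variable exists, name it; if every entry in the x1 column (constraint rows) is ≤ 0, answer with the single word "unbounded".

s1

Ratios: row 1 (s1): 2/2 = 1; row 2 (s2): entry -1 ≤ 0, skip; row 3 (s3): 27/2 = 27/2; row 4 (s4): 15/4 = 15/4; row 5 (s5): entry -1 ≤ 0, skip.
Minimum ratio is in the s1 row, so s1 leaves.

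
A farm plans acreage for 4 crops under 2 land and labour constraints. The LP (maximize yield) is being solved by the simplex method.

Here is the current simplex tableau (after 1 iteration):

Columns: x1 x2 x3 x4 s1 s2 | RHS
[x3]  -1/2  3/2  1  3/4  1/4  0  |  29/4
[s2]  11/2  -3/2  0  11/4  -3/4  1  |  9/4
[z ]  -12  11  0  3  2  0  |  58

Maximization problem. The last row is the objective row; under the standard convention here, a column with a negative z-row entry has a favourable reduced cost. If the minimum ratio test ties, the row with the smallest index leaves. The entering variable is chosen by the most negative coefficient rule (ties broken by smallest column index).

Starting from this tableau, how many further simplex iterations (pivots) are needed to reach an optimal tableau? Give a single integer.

pivot: x1 in, s2 out → z = 692/11
No improving column remains; optimal.

1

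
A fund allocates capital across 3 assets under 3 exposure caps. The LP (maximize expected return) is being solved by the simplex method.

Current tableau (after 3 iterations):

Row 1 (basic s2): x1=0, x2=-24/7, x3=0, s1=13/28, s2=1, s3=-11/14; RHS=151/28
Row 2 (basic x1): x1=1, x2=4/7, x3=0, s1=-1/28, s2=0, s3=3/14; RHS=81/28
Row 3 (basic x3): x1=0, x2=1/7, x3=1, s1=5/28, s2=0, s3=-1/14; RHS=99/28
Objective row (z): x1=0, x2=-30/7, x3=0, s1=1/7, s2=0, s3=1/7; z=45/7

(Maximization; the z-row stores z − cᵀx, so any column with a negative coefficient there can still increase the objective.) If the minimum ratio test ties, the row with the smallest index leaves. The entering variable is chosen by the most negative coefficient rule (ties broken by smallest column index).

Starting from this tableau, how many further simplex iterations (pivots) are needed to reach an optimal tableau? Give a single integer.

pivot: x2 in, x1 out → z = 225/8
pivot: s1 in, x3 out → z = 30
No improving column remains; optimal.

2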